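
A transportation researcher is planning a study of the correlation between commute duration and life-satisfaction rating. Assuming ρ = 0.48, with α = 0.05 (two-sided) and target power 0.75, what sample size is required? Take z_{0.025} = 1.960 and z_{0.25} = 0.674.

Fisher's z: C = ½·ln((1+r)/(1−r)) = ½·ln(2.8462) = 0.5230.
n = ((z_{α/2} + z_β)/C)² + 3.
(1.960 + 0.674) / 0.5230 = 2.634 / 0.5230 = 5.036.
n = 5.036² + 3 = 25.36 + 3 = 28.4.
Round up.

n = 29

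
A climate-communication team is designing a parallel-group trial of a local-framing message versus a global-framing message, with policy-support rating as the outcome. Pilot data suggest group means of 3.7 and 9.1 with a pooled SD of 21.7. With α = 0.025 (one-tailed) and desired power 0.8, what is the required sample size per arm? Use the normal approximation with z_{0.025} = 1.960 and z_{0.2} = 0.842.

n = 254 per group

Cohen's d = |M₁ − M₂| / SD_pooled = |3.7 − 9.1| / 21.7 = 5.4 / 21.7 = 0.249.
For two independent groups with equal n: n = 2·((z_{α} + z_β) / d)².
z_{α} + z_β = 1.960 + 0.842 = 2.802.
n = 2 × (2.802 / 0.249)² = 2 × 11.253² = 2 × 126.63 = 253.3.
Round up to the next whole participant.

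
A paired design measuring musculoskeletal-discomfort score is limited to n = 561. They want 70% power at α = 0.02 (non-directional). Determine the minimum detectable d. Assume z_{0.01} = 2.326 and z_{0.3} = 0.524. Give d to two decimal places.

For a single sample (or paired design) of n = 561: d_min = (z_{α/2} + z_β)/√n.
z-sum = 2.326 + 0.524 = 2.850.
d_min = 2.850 / √561 = 2.850 / 23.685 = 0.120.

d_min ≈ 0.12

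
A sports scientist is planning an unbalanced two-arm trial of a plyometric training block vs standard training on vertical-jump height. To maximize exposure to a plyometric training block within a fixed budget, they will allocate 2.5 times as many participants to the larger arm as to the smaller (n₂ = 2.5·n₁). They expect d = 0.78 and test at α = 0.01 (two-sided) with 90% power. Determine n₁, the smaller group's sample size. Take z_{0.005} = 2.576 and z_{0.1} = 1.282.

With allocation ratio k = n₂/n₁ = 2.5, Var(x̄₁−x̄₂) = σ²(1/n₁ + 1/(k·n₁)) = σ²·(k+1)/(k·n₁).
So n₁ = (1 + 1/k)·((z_{α/2} + z_β)/d)² = 1.400 × (3.858/0.78)².
n₁ = 1.400 × 24.46 = 34.3.
Round up: n₁ = 35, giving n₂ = ⌈2.5 × 35⌉ = ⌈87.5⌉ = 88.

n₁ = 35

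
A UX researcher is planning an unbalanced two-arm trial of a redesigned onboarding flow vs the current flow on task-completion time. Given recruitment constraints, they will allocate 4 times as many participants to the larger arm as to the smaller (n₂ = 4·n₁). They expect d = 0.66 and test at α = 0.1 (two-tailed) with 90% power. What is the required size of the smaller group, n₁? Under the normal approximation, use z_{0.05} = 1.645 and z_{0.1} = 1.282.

With allocation ratio k = n₂/n₁ = 4, Var(x̄₁−x̄₂) = σ²(1/n₁ + 1/(k·n₁)) = σ²·(k+1)/(k·n₁).
So n₁ = (1 + 1/k)·((z_{α/2} + z_β)/d)² = 1.250 × (2.927/0.66)².
n₁ = 1.250 × 19.67 = 24.6.
Round up: n₁ = 25, giving n₂ = 4 × 25 = 100.

n₁ = 25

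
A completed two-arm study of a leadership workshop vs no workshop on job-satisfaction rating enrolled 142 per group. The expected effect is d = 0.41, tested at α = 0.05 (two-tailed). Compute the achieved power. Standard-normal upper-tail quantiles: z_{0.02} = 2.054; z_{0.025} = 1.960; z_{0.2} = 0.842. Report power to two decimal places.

For two equal groups, power = Φ(d·√(n/2) − z_{α/2}).
d·√(n/2) = 0.41 × √(142/2) = 0.41 × 8.426 = 3.455.
z_β = 3.455 − 1.960 = 1.495.
Power = Φ(1.495) = 0.933.

power ≈ 0.93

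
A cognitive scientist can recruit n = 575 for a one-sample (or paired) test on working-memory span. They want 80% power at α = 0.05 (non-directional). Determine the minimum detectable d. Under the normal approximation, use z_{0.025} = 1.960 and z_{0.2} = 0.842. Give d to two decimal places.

For a single sample (or paired design) of n = 575: d_min = (z_{α/2} + z_β)/√n.
z-sum = 1.960 + 0.842 = 2.802.
d_min = 2.802 / √575 = 2.802 / 23.979 = 0.117.

d_min ≈ 0.12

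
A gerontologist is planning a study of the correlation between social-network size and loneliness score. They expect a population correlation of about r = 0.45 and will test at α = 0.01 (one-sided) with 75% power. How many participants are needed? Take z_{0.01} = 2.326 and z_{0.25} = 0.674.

Fisher's z: C = ½·ln((1+r)/(1−r)) = ½·ln(2.6364) = 0.4847.
n = ((z_{α} + z_β)/C)² + 3.
(2.326 + 0.674) / 0.4847 = 3.000 / 0.4847 = 6.189.
n = 6.189² + 3 = 38.31 + 3 = 41.3.
Round up.

n = 42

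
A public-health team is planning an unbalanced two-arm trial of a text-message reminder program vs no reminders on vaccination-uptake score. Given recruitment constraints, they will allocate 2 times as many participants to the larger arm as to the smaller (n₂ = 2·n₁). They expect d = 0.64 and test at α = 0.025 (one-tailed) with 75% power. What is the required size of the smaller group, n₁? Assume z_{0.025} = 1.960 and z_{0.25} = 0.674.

n₁ = 26

With allocation ratio k = n₂/n₁ = 2, Var(x̄₁−x̄₂) = σ²(1/n₁ + 1/(k·n₁)) = σ²·(k+1)/(k·n₁).
So n₁ = (1 + 1/k)·((z_{α} + z_β)/d)² = 1.500 × (2.634/0.64)².
n₁ = 1.500 × 16.94 = 25.4.
Round up: n₁ = 26, giving n₂ = 2 × 26 = 52.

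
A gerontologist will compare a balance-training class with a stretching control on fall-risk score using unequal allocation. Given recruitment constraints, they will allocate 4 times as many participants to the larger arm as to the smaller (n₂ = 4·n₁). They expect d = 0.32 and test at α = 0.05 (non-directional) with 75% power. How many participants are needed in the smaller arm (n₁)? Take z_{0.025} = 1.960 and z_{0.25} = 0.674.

With allocation ratio k = n₂/n₁ = 4, Var(x̄₁−x̄₂) = σ²(1/n₁ + 1/(k·n₁)) = σ²·(k+1)/(k·n₁).
So n₁ = (1 + 1/k)·((z_{α/2} + z_β)/d)² = 1.250 × (2.634/0.32)².
n₁ = 1.250 × 67.75 = 84.7.
Round up: n₁ = 85, giving n₂ = 4 × 85 = 340.

n₁ = 85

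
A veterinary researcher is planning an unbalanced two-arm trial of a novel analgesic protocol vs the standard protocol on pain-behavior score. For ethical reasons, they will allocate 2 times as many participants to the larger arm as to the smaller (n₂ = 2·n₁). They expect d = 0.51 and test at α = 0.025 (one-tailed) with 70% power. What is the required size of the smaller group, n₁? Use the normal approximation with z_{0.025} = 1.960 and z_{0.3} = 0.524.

n₁ = 36

With allocation ratio k = n₂/n₁ = 2, Var(x̄₁−x̄₂) = σ²(1/n₁ + 1/(k·n₁)) = σ²·(k+1)/(k·n₁).
So n₁ = (1 + 1/k)·((z_{α} + z_β)/d)² = 1.500 × (2.484/0.51)².
n₁ = 1.500 × 23.72 = 35.6.
Round up: n₁ = 36, giving n₂ = 2 × 36 = 72.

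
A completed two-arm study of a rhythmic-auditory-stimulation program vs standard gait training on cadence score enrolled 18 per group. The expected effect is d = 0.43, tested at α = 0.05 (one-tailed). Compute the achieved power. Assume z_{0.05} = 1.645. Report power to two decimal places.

For two equal groups, power = Φ(d·√(n/2) − z_{α}).
d·√(n/2) = 0.43 × √(18/2) = 0.43 × 3.000 = 1.290.
z_β = 1.290 − 1.645 = -0.355.
Power = Φ(-0.355) = 0.361.

power ≈ 0.36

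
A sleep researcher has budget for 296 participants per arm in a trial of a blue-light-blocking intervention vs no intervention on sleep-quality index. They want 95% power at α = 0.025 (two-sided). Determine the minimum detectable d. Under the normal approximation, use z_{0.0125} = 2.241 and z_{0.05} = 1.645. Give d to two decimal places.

For two independent groups of n = 296 each: d_min = (z_{α/2} + z_β)·√(2/n).
z-sum = 2.241 + 1.645 = 3.886.
d_min = 3.886 × √(2/296) = 3.886 × 0.0822 = 0.319.

d_min ≈ 0.32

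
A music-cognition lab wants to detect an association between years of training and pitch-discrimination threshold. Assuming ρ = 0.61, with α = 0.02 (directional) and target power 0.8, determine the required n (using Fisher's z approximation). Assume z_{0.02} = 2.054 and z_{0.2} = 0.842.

n = 20

Fisher's z: C = ½·ln((1+r)/(1−r)) = ½·ln(4.1282) = 0.7089.
n = ((z_{α} + z_β)/C)² + 3.
(2.054 + 0.842) / 0.7089 = 2.896 / 0.7089 = 4.085.
n = 4.085² + 3 = 16.69 + 3 = 19.7.
Round up.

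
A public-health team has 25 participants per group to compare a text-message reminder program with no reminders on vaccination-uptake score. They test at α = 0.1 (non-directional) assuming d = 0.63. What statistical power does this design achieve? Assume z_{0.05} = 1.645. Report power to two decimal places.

For two equal groups, power = Φ(d·√(n/2) − z_{α/2}).
d·√(n/2) = 0.63 × √(25/2) = 0.63 × 3.536 = 2.227.
z_β = 2.227 − 1.645 = 0.582.
Power = Φ(0.582) = 0.720.

power ≈ 0.72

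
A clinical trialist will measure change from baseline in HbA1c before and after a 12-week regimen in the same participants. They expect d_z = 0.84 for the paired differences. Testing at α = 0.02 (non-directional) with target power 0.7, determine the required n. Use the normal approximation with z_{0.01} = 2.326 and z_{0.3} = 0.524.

For a paired (one-sample on differences) test: n = ((z_{α/2} + z_β) / d)².
z_{α/2} + z_β = 2.326 + 0.524 = 2.850.
n = (2.850 / 0.84)² = 3.393² = 11.51.
Round up.

n = 12 pairs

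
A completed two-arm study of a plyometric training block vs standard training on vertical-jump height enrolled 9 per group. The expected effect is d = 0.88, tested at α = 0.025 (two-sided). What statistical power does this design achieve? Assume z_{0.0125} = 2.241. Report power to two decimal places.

power ≈ 0.35

For two equal groups, power = Φ(d·√(n/2) − z_{α/2}).
d·√(n/2) = 0.88 × √(9/2) = 0.88 × 2.121 = 1.867.
z_β = 1.867 − 2.241 = -0.374.
Power = Φ(-0.374) = 0.354.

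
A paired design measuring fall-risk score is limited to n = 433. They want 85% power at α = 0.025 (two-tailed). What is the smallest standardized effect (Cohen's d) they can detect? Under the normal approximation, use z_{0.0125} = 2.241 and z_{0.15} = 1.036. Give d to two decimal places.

For a single sample (or paired design) of n = 433: d_min = (z_{α/2} + z_β)/√n.
z-sum = 2.241 + 1.036 = 3.277.
d_min = 3.277 / √433 = 3.277 / 20.809 = 0.157.

d_min ≈ 0.16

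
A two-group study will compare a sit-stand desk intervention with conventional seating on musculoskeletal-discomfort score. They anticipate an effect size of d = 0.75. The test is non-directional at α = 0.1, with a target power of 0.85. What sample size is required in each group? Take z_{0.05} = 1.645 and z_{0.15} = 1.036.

For two independent groups with equal n: n = 2·((z_{α/2} + z_β) / d)².
z_{α/2} + z_β = 1.645 + 1.036 = 2.681.
n = 2 × (2.681 / 0.75)² = 2 × 3.575² = 2 × 12.78 = 25.6.
Round up to the next whole participant.

n = 26 per group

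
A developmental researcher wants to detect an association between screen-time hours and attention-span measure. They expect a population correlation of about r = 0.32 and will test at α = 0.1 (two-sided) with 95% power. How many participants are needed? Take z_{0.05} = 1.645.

Fisher's z: C = ½·ln((1+r)/(1−r)) = ½·ln(1.9412) = 0.3316.
n = ((z_{α/2} + z_β)/C)² + 3.
(1.645 + 1.645) / 0.3316 = 3.290 / 0.3316 = 9.922.
n = 9.922² + 3 = 98.44 + 3 = 101.4.
Round up.

n = 102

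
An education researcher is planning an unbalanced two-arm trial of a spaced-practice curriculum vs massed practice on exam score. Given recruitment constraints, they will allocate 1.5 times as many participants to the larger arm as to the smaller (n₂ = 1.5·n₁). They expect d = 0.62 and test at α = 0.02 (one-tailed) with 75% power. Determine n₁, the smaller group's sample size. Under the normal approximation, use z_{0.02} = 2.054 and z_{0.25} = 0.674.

n₁ = 33

With allocation ratio k = n₂/n₁ = 1.5, Var(x̄₁−x̄₂) = σ²(1/n₁ + 1/(k·n₁)) = σ²·(k+1)/(k·n₁).
So n₁ = (1 + 1/k)·((z_{α} + z_β)/d)² = 1.667 × (2.728/0.62)².
n₁ = 1.667 × 19.36 = 32.3.
Round up: n₁ = 33, giving n₂ = ⌈1.5 × 33⌉ = ⌈49.5⌉ = 50.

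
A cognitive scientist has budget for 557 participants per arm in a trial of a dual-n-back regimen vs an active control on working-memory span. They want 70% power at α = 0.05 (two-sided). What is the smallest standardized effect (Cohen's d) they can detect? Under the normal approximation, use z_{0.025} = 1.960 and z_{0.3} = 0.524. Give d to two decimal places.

For two independent groups of n = 557 each: d_min = (z_{α/2} + z_β)·√(2/n).
z-sum = 1.960 + 0.524 = 2.484.
d_min = 2.484 × √(2/557) = 2.484 × 0.0599 = 0.149.

d_min ≈ 0.15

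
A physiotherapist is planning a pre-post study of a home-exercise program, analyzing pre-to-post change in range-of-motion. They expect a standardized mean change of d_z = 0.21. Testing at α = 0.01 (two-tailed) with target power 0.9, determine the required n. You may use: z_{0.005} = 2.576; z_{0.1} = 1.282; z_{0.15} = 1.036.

For a paired (one-sample on differences) test: n = ((z_{α/2} + z_β) / d)².
z_{α/2} + z_β = 2.576 + 1.282 = 3.858.
n = (3.858 / 0.21)² = 18.371² = 337.51.
Round up.

n = 338 pairs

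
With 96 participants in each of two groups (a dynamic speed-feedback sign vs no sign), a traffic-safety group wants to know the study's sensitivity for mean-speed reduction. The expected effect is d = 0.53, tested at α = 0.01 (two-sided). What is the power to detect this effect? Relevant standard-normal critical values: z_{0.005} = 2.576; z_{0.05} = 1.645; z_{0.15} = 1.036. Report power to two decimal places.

For two equal groups, power = Φ(d·√(n/2) − z_{α/2}).
d·√(n/2) = 0.53 × √(96/2) = 0.53 × 6.928 = 3.672.
z_β = 3.672 − 2.576 = 1.096.
Power = Φ(1.096) = 0.863.

power ≈ 0.86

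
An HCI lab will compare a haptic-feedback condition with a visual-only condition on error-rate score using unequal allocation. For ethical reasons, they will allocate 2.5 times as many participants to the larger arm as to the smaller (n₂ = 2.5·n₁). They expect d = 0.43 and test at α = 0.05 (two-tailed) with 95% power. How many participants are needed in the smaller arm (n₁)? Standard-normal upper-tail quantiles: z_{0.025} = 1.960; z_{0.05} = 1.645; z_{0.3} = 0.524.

With allocation ratio k = n₂/n₁ = 2.5, Var(x̄₁−x̄₂) = σ²(1/n₁ + 1/(k·n₁)) = σ²·(k+1)/(k·n₁).
So n₁ = (1 + 1/k)·((z_{α/2} + z_β)/d)² = 1.400 × (3.605/0.43)².
n₁ = 1.400 × 70.29 = 98.4.
Round up: n₁ = 99, giving n₂ = ⌈2.5 × 99⌉ = ⌈247.5⌉ = 248.

n₁ = 99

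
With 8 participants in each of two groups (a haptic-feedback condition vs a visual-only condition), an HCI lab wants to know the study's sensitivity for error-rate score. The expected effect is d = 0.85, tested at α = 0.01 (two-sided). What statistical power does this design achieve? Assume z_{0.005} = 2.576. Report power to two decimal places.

For two equal groups, power = Φ(d·√(n/2) − z_{α/2}).
d·√(n/2) = 0.85 × √(8/2) = 0.85 × 2.000 = 1.700.
z_β = 1.700 − 2.576 = -0.876.
Power = Φ(-0.876) = 0.191.

power ≈ 0.19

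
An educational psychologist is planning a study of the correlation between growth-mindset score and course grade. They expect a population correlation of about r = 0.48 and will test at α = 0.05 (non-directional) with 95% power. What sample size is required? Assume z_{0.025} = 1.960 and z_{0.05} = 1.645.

Fisher's z: C = ½·ln((1+r)/(1−r)) = ½·ln(2.8462) = 0.5230.
n = ((z_{α/2} + z_β)/C)² + 3.
(1.960 + 1.645) / 0.5230 = 3.605 / 0.5230 = 6.893.
n = 6.893² + 3 = 47.51 + 3 = 50.5.
Round up.

n = 51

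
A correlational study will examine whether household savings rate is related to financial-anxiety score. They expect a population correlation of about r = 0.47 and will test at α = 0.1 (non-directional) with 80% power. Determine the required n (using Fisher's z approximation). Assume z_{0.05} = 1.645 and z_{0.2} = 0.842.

n = 27

Fisher's z: C = ½·ln((1+r)/(1−r)) = ½·ln(2.7736) = 0.5101.
n = ((z_{α/2} + z_β)/C)² + 3.
(1.645 + 0.842) / 0.5101 = 2.487 / 0.5101 = 4.876.
n = 4.876² + 3 = 23.77 + 3 = 26.8.
Round up.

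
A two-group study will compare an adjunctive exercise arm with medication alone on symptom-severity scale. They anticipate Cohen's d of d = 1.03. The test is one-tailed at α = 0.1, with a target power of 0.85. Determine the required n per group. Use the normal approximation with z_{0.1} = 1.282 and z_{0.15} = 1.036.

n = 11 per group

For two independent groups with equal n: n = 2·((z_{α} + z_β) / d)².
z_{α} + z_β = 1.282 + 1.036 = 2.318.
n = 2 × (2.318 / 1.03)² = 2 × 2.250² = 2 × 5.06 = 10.1.
Round up to the next whole participant.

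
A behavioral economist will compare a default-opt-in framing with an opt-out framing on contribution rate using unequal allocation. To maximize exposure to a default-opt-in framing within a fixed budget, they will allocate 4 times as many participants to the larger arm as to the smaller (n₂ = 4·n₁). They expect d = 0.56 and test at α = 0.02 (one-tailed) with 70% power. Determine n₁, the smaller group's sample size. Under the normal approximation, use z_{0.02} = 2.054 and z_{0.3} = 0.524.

n₁ = 27

With allocation ratio k = n₂/n₁ = 4, Var(x̄₁−x̄₂) = σ²(1/n₁ + 1/(k·n₁)) = σ²·(k+1)/(k·n₁).
So n₁ = (1 + 1/k)·((z_{α} + z_β)/d)² = 1.250 × (2.578/0.56)².
n₁ = 1.250 × 21.19 = 26.5.
Round up: n₁ = 27, giving n₂ = 4 × 27 = 108.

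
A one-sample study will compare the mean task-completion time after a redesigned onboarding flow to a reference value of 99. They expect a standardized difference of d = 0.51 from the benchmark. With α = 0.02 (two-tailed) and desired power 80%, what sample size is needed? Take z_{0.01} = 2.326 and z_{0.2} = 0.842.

For a one-sample test: n = ((z_{α/2} + z_β) / d)².
z_{α/2} + z_β = 2.326 + 0.842 = 3.168.
n = (3.168 / 0.51)² = 6.212² = 38.59.
Round up.

n = 39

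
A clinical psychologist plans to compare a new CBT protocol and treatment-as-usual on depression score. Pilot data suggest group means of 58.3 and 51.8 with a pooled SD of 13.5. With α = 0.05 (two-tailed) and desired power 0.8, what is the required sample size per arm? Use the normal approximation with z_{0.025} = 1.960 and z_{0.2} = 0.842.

n = 68 per group

Cohen's d = |M₁ − M₂| / SD_pooled = |58.3 − 51.8| / 13.5 = 6.5 / 13.5 = 0.481.
For two independent groups with equal n: n = 2·((z_{α/2} + z_β) / d)².
z_{α/2} + z_β = 1.960 + 0.842 = 2.802.
n = 2 × (2.802 / 0.481)² = 2 × 5.825² = 2 × 33.93 = 67.9.
Round up to the next whole participant.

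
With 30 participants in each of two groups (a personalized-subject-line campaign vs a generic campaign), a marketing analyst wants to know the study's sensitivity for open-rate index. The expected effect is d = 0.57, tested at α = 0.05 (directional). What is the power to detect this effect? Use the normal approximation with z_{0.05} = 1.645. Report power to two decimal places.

For two equal groups, power = Φ(d·√(n/2) − z_{α}).
d·√(n/2) = 0.57 × √(30/2) = 0.57 × 3.873 = 2.208.
z_β = 2.208 − 1.645 = 0.563.
Power = Φ(0.563) = 0.713.

power ≈ 0.71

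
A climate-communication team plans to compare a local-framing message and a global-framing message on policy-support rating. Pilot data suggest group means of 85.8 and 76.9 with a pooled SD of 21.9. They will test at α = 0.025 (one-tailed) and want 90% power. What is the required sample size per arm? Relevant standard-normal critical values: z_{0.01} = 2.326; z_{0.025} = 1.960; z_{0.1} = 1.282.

Cohen's d = |M₁ − M₂| / SD_pooled = |85.8 − 76.9| / 21.9 = 8.9 / 21.9 = 0.406.
For two independent groups with equal n: n = 2·((z_{α} + z_β) / d)².
z_{α} + z_β = 1.960 + 1.282 = 3.242.
n = 2 × (3.242 / 0.406)² = 2 × 7.985² = 2 × 63.76 = 127.5.
Round up to the next whole participant.

n = 128 per group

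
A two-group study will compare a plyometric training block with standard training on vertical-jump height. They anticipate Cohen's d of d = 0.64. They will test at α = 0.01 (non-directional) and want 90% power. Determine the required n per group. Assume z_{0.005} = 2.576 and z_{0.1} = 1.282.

For two independent groups with equal n: n = 2·((z_{α/2} + z_β) / d)².
z_{α/2} + z_β = 2.576 + 1.282 = 3.858.
n = 2 × (3.858 / 0.64)² = 2 × 6.028² = 2 × 36.34 = 72.7.
Round up to the next whole participant.

n = 73 per group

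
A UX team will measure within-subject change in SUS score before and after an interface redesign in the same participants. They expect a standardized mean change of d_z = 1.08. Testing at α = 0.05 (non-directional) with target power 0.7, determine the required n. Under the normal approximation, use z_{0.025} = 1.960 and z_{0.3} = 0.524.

For a paired (one-sample on differences) test: n = ((z_{α/2} + z_β) / d)².
z_{α/2} + z_β = 1.960 + 0.524 = 2.484.
n = (2.484 / 1.08)² = 2.300² = 5.29.
Round up.

n = 6 pairs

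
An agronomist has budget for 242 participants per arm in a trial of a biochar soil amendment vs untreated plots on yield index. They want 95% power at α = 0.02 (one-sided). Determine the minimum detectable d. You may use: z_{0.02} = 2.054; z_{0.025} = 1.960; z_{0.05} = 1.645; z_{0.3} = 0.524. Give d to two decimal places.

For two independent groups of n = 242 each: d_min = (z_{α} + z_β)·√(2/n).
z-sum = 2.054 + 1.645 = 3.699.
d_min = 3.699 × √(2/242) = 3.699 × 0.0909 = 0.336.

d_min ≈ 0.34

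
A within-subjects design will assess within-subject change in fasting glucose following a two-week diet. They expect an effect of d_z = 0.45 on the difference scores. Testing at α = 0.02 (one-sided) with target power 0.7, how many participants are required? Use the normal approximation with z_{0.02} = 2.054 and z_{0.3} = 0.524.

For a paired (one-sample on differences) test: n = ((z_{α} + z_β) / d)².
z_{α} + z_β = 2.054 + 0.524 = 2.578.
n = (2.578 / 0.45)² = 5.729² = 32.82.
Round up.

n = 33 pairs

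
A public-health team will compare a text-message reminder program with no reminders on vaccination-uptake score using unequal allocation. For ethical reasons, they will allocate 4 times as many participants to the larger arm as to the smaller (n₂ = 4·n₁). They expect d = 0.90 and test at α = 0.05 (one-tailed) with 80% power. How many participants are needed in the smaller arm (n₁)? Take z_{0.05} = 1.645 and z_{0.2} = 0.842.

With allocation ratio k = n₂/n₁ = 4, Var(x̄₁−x̄₂) = σ²(1/n₁ + 1/(k·n₁)) = σ²·(k+1)/(k·n₁).
So n₁ = (1 + 1/k)·((z_{α} + z_β)/d)² = 1.250 × (2.487/0.90)².
n₁ = 1.250 × 7.64 = 9.5.
Round up: n₁ = 10, giving n₂ = 4 × 10 = 40.

n₁ = 10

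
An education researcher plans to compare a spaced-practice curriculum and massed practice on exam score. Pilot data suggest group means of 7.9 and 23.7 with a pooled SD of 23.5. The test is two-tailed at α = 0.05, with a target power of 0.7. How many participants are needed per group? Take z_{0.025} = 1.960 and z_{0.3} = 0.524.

n = 28 per group

Cohen's d = |M₁ − M₂| / SD_pooled = |7.9 − 23.7| / 23.5 = 15.8 / 23.5 = 0.672.
For two independent groups with equal n: n = 2·((z_{α/2} + z_β) / d)².
z_{α/2} + z_β = 1.960 + 0.524 = 2.484.
n = 2 × (2.484 / 0.672)² = 2 × 3.696² = 2 × 13.66 = 27.3.
Round up to the next whole participant.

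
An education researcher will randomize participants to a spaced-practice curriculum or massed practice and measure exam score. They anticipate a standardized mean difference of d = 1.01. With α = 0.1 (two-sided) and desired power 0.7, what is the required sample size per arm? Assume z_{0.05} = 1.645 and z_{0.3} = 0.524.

n = 10 per group

For two independent groups with equal n: n = 2·((z_{α/2} + z_β) / d)².
z_{α/2} + z_β = 1.645 + 0.524 = 2.169.
n = 2 × (2.169 / 1.01)² = 2 × 2.148² = 2 × 4.61 = 9.2.
Round up to the next whole participant.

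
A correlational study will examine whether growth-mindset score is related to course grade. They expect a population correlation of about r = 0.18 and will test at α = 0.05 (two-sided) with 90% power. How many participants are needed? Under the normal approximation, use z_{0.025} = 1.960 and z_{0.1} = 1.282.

n = 321

Fisher's z: C = ½·ln((1+r)/(1−r)) = ½·ln(1.4390) = 0.1820.
n = ((z_{α/2} + z_β)/C)² + 3.
(1.960 + 1.282) / 0.1820 = 3.242 / 0.1820 = 17.813.
n = 17.813² + 3 = 317.31 + 3 = 320.3.
Round up.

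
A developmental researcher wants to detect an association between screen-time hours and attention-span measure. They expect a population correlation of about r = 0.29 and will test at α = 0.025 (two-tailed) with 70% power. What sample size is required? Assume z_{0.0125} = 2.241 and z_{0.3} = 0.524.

n = 89

Fisher's z: C = ½·ln((1+r)/(1−r)) = ½·ln(1.8169) = 0.2986.
n = ((z_{α/2} + z_β)/C)² + 3.
(2.241 + 0.524) / 0.2986 = 2.765 / 0.2986 = 9.260.
n = 9.260² + 3 = 85.75 + 3 = 88.7.
Round up.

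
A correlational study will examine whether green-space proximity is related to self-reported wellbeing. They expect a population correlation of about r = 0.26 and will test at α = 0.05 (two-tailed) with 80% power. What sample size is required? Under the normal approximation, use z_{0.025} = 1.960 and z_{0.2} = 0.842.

n = 114

Fisher's z: C = ½·ln((1+r)/(1−r)) = ½·ln(1.7027) = 0.2661.
n = ((z_{α/2} + z_β)/C)² + 3.
(1.960 + 0.842) / 0.2661 = 2.802 / 0.2661 = 10.530.
n = 10.530² + 3 = 110.88 + 3 = 113.9.
Round up.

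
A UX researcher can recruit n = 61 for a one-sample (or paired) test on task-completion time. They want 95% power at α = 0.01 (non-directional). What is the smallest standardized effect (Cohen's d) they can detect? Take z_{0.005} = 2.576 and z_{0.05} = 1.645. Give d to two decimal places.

For a single sample (or paired design) of n = 61: d_min = (z_{α/2} + z_β)/√n.
z-sum = 2.576 + 1.645 = 4.221.
d_min = 4.221 / √61 = 4.221 / 7.810 = 0.540.

d_min ≈ 0.54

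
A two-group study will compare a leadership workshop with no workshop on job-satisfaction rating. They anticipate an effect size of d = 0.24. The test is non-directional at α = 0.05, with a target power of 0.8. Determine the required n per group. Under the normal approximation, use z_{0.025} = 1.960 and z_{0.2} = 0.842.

n = 273 per group

For two independent groups with equal n: n = 2·((z_{α/2} + z_β) / d)².
z_{α/2} + z_β = 1.960 + 0.842 = 2.802.
n = 2 × (2.802 / 0.24)² = 2 × 11.675² = 2 × 136.31 = 272.6.
Round up to the next whole participant.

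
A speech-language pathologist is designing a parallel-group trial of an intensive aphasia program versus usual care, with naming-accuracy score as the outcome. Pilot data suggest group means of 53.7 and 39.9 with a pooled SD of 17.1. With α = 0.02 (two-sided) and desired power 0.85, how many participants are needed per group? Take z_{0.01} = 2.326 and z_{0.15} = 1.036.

Cohen's d = |M₁ − M₂| / SD_pooled = |53.7 − 39.9| / 17.1 = 13.8 / 17.1 = 0.807.
For two independent groups with equal n: n = 2·((z_{α/2} + z_β) / d)².
z_{α/2} + z_β = 2.326 + 1.036 = 3.362.
n = 2 × (3.362 / 0.807)² = 2 × 4.166² = 2 × 17.36 = 34.7.
Round up to the next whole participant.

n = 35 per group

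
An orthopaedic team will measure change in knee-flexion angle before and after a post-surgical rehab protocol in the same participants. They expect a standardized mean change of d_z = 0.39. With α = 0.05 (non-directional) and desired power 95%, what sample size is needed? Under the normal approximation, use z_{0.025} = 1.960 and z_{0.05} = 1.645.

n = 86 pairs

For a paired (one-sample on differences) test: n = ((z_{α/2} + z_β) / d)².
z_{α/2} + z_β = 1.960 + 1.645 = 3.605.
n = (3.605 / 0.39)² = 9.244² = 85.44.
Round up.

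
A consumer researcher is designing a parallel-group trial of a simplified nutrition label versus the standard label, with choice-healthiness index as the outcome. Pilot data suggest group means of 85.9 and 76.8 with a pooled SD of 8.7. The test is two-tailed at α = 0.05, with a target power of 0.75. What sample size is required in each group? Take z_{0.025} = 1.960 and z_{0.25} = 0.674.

n = 13 per group

Cohen's d = |M₁ − M₂| / SD_pooled = |85.9 − 76.8| / 8.7 = 9.1 / 8.7 = 1.046.
For two independent groups with equal n: n = 2·((z_{α/2} + z_β) / d)².
z_{α/2} + z_β = 1.960 + 0.674 = 2.634.
n = 2 × (2.634 / 1.046)² = 2 × 2.518² = 2 × 6.34 = 12.7.
Round up to the next whole participant.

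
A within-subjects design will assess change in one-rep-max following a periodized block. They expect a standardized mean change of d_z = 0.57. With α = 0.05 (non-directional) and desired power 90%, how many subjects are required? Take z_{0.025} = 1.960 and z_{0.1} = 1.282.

For a paired (one-sample on differences) test: n = ((z_{α/2} + z_β) / d)².
z_{α/2} + z_β = 1.960 + 1.282 = 3.242.
n = (3.242 / 0.57)² = 5.688² = 32.35.
Round up.

n = 33 pairs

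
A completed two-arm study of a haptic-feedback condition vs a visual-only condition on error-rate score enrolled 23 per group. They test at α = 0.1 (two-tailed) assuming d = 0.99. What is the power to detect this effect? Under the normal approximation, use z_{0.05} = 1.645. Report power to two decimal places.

For two equal groups, power = Φ(d·√(n/2) − z_{α/2}).
d·√(n/2) = 0.99 × √(23/2) = 0.99 × 3.391 = 3.357.
z_β = 3.357 − 1.645 = 1.712.
Power = Φ(1.712) = 0.957.

power ≈ 0.96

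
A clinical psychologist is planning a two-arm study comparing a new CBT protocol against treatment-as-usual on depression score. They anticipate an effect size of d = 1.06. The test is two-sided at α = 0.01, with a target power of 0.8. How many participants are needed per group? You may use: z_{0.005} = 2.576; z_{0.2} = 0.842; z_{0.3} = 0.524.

n = 21 per group

For two independent groups with equal n: n = 2·((z_{α/2} + z_β) / d)².
z_{α/2} + z_β = 2.576 + 0.842 = 3.418.
n = 2 × (3.418 / 1.06)² = 2 × 3.225² = 2 × 10.40 = 20.8.
Round up to the next whole participant.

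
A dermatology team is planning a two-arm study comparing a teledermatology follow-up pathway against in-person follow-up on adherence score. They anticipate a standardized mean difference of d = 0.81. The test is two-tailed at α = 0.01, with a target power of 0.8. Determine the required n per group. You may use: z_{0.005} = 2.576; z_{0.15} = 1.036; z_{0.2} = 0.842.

For two independent groups with equal n: n = 2·((z_{α/2} + z_β) / d)².
z_{α/2} + z_β = 2.576 + 0.842 = 3.418.
n = 2 × (3.418 / 0.81)² = 2 × 4.220² = 2 × 17.81 = 35.6.
Round up to the next whole participant.

n = 36 per group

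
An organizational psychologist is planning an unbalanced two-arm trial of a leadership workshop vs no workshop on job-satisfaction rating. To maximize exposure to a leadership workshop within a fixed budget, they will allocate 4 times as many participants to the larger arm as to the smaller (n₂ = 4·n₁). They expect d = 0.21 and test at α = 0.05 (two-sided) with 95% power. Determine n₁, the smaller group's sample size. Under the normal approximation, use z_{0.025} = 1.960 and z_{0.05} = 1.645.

With allocation ratio k = n₂/n₁ = 4, Var(x̄₁−x̄₂) = σ²(1/n₁ + 1/(k·n₁)) = σ²·(k+1)/(k·n₁).
So n₁ = (1 + 1/k)·((z_{α/2} + z_β)/d)² = 1.250 × (3.605/0.21)².
n₁ = 1.250 × 294.69 = 368.4.
Round up: n₁ = 369, giving n₂ = 4 × 369 = 1476.

n₁ = 369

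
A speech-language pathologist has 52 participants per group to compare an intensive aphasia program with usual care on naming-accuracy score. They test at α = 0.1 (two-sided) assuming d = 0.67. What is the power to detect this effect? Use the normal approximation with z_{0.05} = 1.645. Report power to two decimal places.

For two equal groups, power = Φ(d·√(n/2) − z_{α/2}).
d·√(n/2) = 0.67 × √(52/2) = 0.67 × 5.099 = 3.416.
z_β = 3.416 − 1.645 = 1.771.
Power = Φ(1.771) = 0.962.

power ≈ 0.96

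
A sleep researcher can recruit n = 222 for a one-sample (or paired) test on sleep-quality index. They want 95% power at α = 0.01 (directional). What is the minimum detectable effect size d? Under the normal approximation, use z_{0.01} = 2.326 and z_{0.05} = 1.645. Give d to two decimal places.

For a single sample (or paired design) of n = 222: d_min = (z_{α} + z_β)/√n.
z-sum = 2.326 + 1.645 = 3.971.
d_min = 3.971 / √222 = 3.971 / 14.900 = 0.267.

d_min ≈ 0.27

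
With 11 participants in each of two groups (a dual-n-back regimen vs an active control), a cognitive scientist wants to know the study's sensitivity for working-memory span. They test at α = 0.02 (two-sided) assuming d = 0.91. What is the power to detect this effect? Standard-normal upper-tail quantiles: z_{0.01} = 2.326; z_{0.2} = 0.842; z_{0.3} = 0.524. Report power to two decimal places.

For two equal groups, power = Φ(d·√(n/2) − z_{α/2}).
d·√(n/2) = 0.91 × √(11/2) = 0.91 × 2.345 = 2.134.
z_β = 2.134 − 2.326 = -0.192.
Power = Φ(-0.192) = 0.424.

power ≈ 0.42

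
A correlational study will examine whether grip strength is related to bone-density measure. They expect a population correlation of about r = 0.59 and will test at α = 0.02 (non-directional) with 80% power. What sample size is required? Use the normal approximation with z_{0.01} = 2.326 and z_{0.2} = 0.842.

n = 25

Fisher's z: C = ½·ln((1+r)/(1−r)) = ½·ln(3.8780) = 0.6777.
n = ((z_{α/2} + z_β)/C)² + 3.
(2.326 + 0.842) / 0.6777 = 3.168 / 0.6777 = 4.675.
n = 4.675² + 3 = 21.85 + 3 = 24.9.
Round up.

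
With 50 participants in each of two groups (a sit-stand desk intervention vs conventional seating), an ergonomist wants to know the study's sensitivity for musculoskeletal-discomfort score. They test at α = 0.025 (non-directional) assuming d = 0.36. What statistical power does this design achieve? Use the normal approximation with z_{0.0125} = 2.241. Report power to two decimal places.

power ≈ 0.33

For two equal groups, power = Φ(d·√(n/2) − z_{α/2}).
d·√(n/2) = 0.36 × √(50/2) = 0.36 × 5.000 = 1.800.
z_β = 1.800 − 2.241 = -0.441.
Power = Φ(-0.441) = 0.330.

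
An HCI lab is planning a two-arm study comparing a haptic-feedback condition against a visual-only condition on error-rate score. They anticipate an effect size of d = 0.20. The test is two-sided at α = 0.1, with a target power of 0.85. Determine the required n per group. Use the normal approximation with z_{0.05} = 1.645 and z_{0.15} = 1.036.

n = 360 per group

For two independent groups with equal n: n = 2·((z_{α/2} + z_β) / d)².
z_{α/2} + z_β = 1.645 + 1.036 = 2.681.
n = 2 × (2.681 / 0.20)² = 2 × 13.405² = 2 × 179.69 = 359.4.
Round up to the next whole participant.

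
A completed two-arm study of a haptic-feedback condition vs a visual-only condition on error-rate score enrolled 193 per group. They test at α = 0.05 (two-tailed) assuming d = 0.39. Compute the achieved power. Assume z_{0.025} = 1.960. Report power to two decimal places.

power ≈ 0.97

For two equal groups, power = Φ(d·√(n/2) − z_{α/2}).
d·√(n/2) = 0.39 × √(193/2) = 0.39 × 9.823 = 3.831.
z_β = 3.831 − 1.960 = 1.871.
Power = Φ(1.871) = 0.969.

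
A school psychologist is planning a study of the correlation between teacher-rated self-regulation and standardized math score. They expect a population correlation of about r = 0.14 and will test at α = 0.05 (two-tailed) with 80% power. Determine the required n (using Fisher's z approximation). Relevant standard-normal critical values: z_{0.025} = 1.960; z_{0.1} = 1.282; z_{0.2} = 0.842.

n = 399

Fisher's z: C = ½·ln((1+r)/(1−r)) = ½·ln(1.3256) = 0.1409.
n = ((z_{α/2} + z_β)/C)² + 3.
(1.960 + 0.842) / 0.1409 = 2.802 / 0.1409 = 19.886.
n = 19.886² + 3 = 395.47 + 3 = 398.5.
Round up.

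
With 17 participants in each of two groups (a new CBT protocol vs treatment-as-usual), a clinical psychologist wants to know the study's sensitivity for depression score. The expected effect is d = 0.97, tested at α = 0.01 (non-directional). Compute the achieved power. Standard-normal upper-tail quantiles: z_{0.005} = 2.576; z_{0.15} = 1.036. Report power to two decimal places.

For two equal groups, power = Φ(d·√(n/2) − z_{α/2}).
d·√(n/2) = 0.97 × √(17/2) = 0.97 × 2.915 = 2.828.
z_β = 2.828 − 2.576 = 0.252.
Power = Φ(0.252) = 0.599.

power ≈ 0.60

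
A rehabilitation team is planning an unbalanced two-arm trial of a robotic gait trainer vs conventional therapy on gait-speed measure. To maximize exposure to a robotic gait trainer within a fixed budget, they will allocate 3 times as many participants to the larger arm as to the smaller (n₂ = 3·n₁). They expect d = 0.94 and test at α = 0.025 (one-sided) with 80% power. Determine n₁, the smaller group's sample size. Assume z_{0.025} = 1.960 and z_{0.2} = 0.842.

n₁ = 12

With allocation ratio k = n₂/n₁ = 3, Var(x̄₁−x̄₂) = σ²(1/n₁ + 1/(k·n₁)) = σ²·(k+1)/(k·n₁).
So n₁ = (1 + 1/k)·((z_{α} + z_β)/d)² = 1.333 × (2.802/0.94)².
n₁ = 1.333 × 8.89 = 11.8.
Round up: n₁ = 12, giving n₂ = 3 × 12 = 36.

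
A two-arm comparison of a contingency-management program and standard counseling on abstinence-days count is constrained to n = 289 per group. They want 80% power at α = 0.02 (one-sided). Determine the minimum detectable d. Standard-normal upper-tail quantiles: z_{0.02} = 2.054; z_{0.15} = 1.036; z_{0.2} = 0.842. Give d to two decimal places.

d_min ≈ 0.24

For two independent groups of n = 289 each: d_min = (z_{α} + z_β)·√(2/n).
z-sum = 2.054 + 0.842 = 2.896.
d_min = 2.896 × √(2/289) = 2.896 × 0.0832 = 0.241.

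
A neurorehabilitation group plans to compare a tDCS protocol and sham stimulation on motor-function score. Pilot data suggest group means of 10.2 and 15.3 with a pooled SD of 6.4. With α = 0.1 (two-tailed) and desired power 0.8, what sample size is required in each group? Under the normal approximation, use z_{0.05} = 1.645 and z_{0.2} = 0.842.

n = 20 per group

Cohen's d = |M₁ − M₂| / SD_pooled = |10.2 − 15.3| / 6.4 = 5.1 / 6.4 = 0.797.
For two independent groups with equal n: n = 2·((z_{α/2} + z_β) / d)².
z_{α/2} + z_β = 1.645 + 0.842 = 2.487.
n = 2 × (2.487 / 0.797)² = 2 × 3.120² = 2 × 9.74 = 19.5.
Round up to the next whole participant.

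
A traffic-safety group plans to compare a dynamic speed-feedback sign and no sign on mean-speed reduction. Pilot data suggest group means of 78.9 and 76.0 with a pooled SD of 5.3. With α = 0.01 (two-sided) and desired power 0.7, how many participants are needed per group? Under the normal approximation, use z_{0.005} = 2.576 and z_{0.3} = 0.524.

Cohen's d = |M₁ − M₂| / SD_pooled = |78.9 − 76.0| / 5.3 = 2.9 / 5.3 = 0.547.
For two independent groups with equal n: n = 2·((z_{α/2} + z_β) / d)².
z_{α/2} + z_β = 2.576 + 0.524 = 3.100.
n = 2 × (3.100 / 0.547)² = 2 × 5.667² = 2 × 32.12 = 64.2.
Round up to the next whole participant.

n = 65 per group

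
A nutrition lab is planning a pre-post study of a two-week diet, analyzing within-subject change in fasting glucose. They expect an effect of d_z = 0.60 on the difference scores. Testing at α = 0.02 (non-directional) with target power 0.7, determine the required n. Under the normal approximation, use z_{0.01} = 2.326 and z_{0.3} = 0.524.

n = 23 pairs

For a paired (one-sample on differences) test: n = ((z_{α/2} + z_β) / d)².
z_{α/2} + z_β = 2.326 + 0.524 = 2.850.
n = (2.850 / 0.60)² = 4.750² = 22.56.
Round up.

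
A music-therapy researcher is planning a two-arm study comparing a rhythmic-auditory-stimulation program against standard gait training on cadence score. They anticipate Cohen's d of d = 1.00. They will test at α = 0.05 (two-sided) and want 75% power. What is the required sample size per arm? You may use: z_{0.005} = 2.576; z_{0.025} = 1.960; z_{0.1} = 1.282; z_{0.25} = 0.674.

For two independent groups with equal n: n = 2·((z_{α/2} + z_β) / d)².
z_{α/2} + z_β = 1.960 + 0.674 = 2.634.
n = 2 × (2.634 / 1.00)² = 2 × 2.634² = 2 × 6.94 = 13.9.
Round up to the next whole participant.

n = 14 per group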